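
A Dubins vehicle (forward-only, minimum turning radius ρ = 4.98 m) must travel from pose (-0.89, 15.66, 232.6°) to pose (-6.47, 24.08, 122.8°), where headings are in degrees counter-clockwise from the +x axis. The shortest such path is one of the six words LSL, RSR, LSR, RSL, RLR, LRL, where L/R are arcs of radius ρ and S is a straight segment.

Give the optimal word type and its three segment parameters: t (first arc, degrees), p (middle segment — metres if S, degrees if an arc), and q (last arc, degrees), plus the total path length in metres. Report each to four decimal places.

LRL: t = 40.1079°, p = 250.4455°, q = 100.5376°, L = 33.9926 m

Let ψ = atan2(Δy, Δx) = atan2(8.42, -5.58) = 123.5327° be the start→goal bearing.
Normalize: d = |goal − start| / ρ = 10.101129/4.98 = 2.028339, α = (θ_start − ψ) mod 360° = 109.0673° = 1.903583 rad, β = (θ_goal − ψ) mod 360° = 359.2673° = 6.270396 rad.
Common terms: sin α = 0.945136, cos α = -0.326678, sin β = -0.012789, cos β = 0.999918, cos(α−β) = -0.338738, d² = 4.114159. Work in radians in the unit-radius frame; every candidate has L = ρ·(t + p + q).
LSL: p² = 2 + d² − 2cos(α−β) + 2d(sin α − sin β) = 10.677626; p = √p² = 3.267664; φ = atan2(cos β − cos α, d + sin α − sin β) = 0.418048 rad; t = (φ − α) mod 2π = 4.797650 rad, q = (β − φ) mod 2π = 5.852349 rad → L = 4.98·(4.797650 + 3.267664 + 5.852349) = 4.98·13.917663 = 69.309961 m
RSR: p² = 2 + d² − 2cos(α−β) + 2d(sin β − sin α) = 2.905645; p = √p² = 1.704595; φ = atan2(cos α − cos β, d − sin α + sin β) = -0.891869 rad; t = (α − φ) mod 2π = 2.795452 rad, q = (φ − β) mod 2π = 5.404105 rad → L = 4.98·(2.795452 + 1.704595 + 5.404105) = 4.98·9.904152 = 49.322677 m
LSR: p² = d² − 2 + 2cos(α−β) + 2d(sin α + sin β) = 5.218916; p = √p² = 2.284495; φ = atan2(−cos α − cos β, d + sin α + sin β) − atan2(−2, p) = 0.495503 rad; t = (φ − α) mod 2π = 4.875106 rad, q = (φ − β) mod 2π = 0.508292 rad → L = 4.98·(4.875106 + 2.284495 + 0.508292) = 4.98·7.667893 = 38.186105 m
RSL: p² = d² − 2 + 2cos(α−β) − 2d(sin α + sin β) = -2.345549 < 0 → infeasible
RLR: c = (6 − d² + 2cos(α−β) + 2d(sin α − sin β))/8 = 0.636794; p = 2π − arccos c = 5.402723 rad; φ = atan2(cos α − cos β, d − sin α + sin β) = -0.891869 rad; t = (α − φ + p/2) mod 2π = 5.496813 rad, q = (α − β − t + p) mod 2π = 1.822281 rad → L = 4.98·(5.496813 + 5.402723 + 1.822281) = 4.98·12.721817 = 63.354647 m
LRL: c = (6 − d² + 2cos(α−β) − 2d(sin α − sin β))/8 = -0.334703; p = 2π − arccos c = 4.371099 rad; φ = atan2(cos β − cos α, d + sin α − sin β) = 0.418048 rad; t = (φ − α + p/2) mod 2π = 0.700014 rad, q = (β − α − t + p) mod 2π = 1.754713 rad → L = 4.98·(0.700014 + 4.371099 + 1.754713) = 4.98·6.825826 = 33.992613 m
Shortest: LRL with L = 33.992613 m ≈ 33.9926 m
Convert LRL to answer units (arcs ×180/π): t = 0.700014·180/π = 40.1079°, p = 4.371099·180/π = 250.4455°, q = 1.754713·180/π = 100.5376°, L = 33.9926 m.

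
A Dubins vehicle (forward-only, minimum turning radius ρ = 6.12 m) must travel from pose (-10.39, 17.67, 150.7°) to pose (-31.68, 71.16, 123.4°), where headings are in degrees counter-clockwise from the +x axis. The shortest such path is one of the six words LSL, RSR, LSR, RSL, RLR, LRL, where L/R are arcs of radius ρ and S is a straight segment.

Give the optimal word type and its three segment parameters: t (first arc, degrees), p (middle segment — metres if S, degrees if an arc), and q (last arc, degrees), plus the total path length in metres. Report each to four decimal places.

Let ψ = atan2(Δy, Δx) = atan2(53.49, -21.29) = 111.7035° be the start→goal bearing.
Normalize: d = |goal − start| / ρ = 57.571210/6.12 = 9.407060, α = (θ_start − ψ) mod 360° = 38.9965° = 0.680618 rad, β = (θ_goal − ψ) mod 360° = 11.6965° = 0.204143 rad.
Common terms: sin α = 0.629273, cos α = 0.777184, sin β = 0.202728, cos β = 0.979235, cos(α−β) = 0.888617, d² = 88.492786. Work in radians in the unit-radius frame; every candidate has L = ρ·(t + p + q).
LSL: p² = 2 + d² − 2cos(α−β) + 2d(sin α − sin β) = 96.740626; p = √p² = 9.835681; φ = atan2(cos β − cos α, d + sin α − sin β) = 0.020544 rad; t = (φ − α) mod 2π = 5.623111 rad, q = (β − φ) mod 2π = 0.183599 rad → L = 6.12·(5.623111 + 9.835681 + 0.183599) = 6.12·15.642392 = 95.731437 m
RSR: p² = 2 + d² − 2cos(α−β) + 2d(sin β − sin α) = 80.690477; p = √p² = 8.982788; φ = atan2(cos α − cos β, d − sin α + sin β) = -0.022495 rad; t = (α − φ) mod 2π = 0.703113 rad, q = (φ − β) mod 2π = 6.056547 rad → L = 6.12·(0.703113 + 8.982788 + 6.056547) = 6.12·15.742448 = 96.343782 m
LSR: p² = d² − 2 + 2cos(α−β) + 2d(sin α + sin β) = 103.923398; p = √p² = 10.194283; φ = atan2(−cos α − cos β, d + sin α + sin β) − atan2(−2, p) = 0.023840 rad; t = (φ − α) mod 2π = 5.626408 rad, q = (φ − β) mod 2π = 6.102883 rad → L = 6.12·(5.626408 + 10.194283 + 6.102883) = 6.12·21.923573 = 134.172266 m
RSL: p² = d² − 2 + 2cos(α−β) − 2d(sin α + sin β) = 72.616642; p = √p² = 8.521540; φ = atan2(cos α + cos β, d − sin α − sin β) − atan2(2, p) = -0.028493 rad; t = (α − φ) mod 2π = 0.709111 rad, q = (β − φ) mod 2π = 0.232636 rad → L = 6.12·(0.709111 + 8.521540 + 0.232636) = 6.12·9.463286 = 57.915313 m
RLR: c = (6 − d² + 2cos(α−β) + 2d(sin α − sin β))/8 = -9.086310, |c| > 1 → infeasible
LRL: c = (6 − d² + 2cos(α−β) − 2d(sin α − sin β))/8 = -11.092578, |c| > 1 → infeasible
Shortest: RSL with L = 57.915313 m ≈ 57.9153 m
Convert RSL to answer units (arcs ×180/π): t = 0.709111·180/π = 40.6291°, p = ρ·p = 6.12·8.521540 = 52.1518 m, q = 0.232636·180/π = 13.3291°, L = 57.9153 m.

RSL: t = 40.6291°, p = 52.1518 m, q = 13.3291°, L = 57.9153 m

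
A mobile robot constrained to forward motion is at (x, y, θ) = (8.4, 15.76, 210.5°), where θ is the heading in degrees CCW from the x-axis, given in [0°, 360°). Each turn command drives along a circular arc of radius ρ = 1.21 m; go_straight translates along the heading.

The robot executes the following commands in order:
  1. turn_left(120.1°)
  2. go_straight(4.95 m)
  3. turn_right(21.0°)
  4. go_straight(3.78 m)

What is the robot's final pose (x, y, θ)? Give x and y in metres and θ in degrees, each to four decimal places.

(15.4804, 8.0379, 309.6000°)

set_pose: (x, y, θ) = (8.4000, 15.7600, 210.5000°), ρ = 1.21
turn_left(120.1°): centre at ρ to the left, rotate +120.1° → (8.4201, 13.6633, 330.6000°)
go_straight(4.95): x += 4.95·cos θ, y += 4.95·sin θ → (12.7326, 11.2333, 330.6000°)
turn_right(21.0°): centre at ρ to the right, rotate −21.0° → (13.0710, 10.9504, 309.6000°)
go_straight(3.78): x += 3.78·cos θ, y += 3.78·sin θ → (15.4804, 8.0379, 309.6000°)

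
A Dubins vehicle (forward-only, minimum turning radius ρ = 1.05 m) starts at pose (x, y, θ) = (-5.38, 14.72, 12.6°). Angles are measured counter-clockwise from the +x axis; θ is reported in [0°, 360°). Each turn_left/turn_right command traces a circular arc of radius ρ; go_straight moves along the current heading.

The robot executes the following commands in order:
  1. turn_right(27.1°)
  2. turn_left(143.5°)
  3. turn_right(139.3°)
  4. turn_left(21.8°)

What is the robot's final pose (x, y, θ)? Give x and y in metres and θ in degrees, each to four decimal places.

set_pose: (x, y, θ) = (-5.3800, 14.7200, 12.6000°), ρ = 1.05
turn_right(27.1°): centre at ρ to the right, rotate −27.1° → (-4.8881, 14.7118, -14.5000° ≡ 345.5000°)
turn_left(143.5°): centre at ρ to the left, rotate +143.5° → (-3.8091, 16.3892, 489.0000° ≡ 129.0000°)
turn_right(139.3°): centre at ρ to the right, rotate −139.3° → (-2.8054, 18.0830, -10.3000° ≡ 349.7000°)
turn_left(21.8°): centre at ρ to the left, rotate +21.8° → (-2.4083, 18.0872, 371.5000° ≡ 11.5000°)

(-2.4083, 18.0872, 11.5000°)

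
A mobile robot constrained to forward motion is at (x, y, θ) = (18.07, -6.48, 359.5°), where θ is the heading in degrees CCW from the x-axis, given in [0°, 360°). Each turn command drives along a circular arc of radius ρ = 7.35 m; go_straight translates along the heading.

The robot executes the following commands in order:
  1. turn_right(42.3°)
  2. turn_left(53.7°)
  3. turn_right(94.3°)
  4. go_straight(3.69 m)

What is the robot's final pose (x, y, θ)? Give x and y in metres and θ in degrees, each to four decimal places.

(38.4988, -20.2994, 276.6000°)

set_pose: (x, y, θ) = (18.0700, -6.4800, 359.5000°), ρ = 7.35
turn_right(42.3°): centre at ρ to the right, rotate −42.3° → (22.9998, -8.4368, 317.2000°)
turn_left(53.7°): centre at ρ to the left, rotate +53.7° → (29.3835, -10.2613, 370.9000° ≡ 10.9000°)
turn_right(94.3°): centre at ρ to the right, rotate −94.3° → (38.0746, -16.6339, -83.4000° ≡ 276.6000°)
go_straight(3.69): x += 3.69·cos θ, y += 3.69·sin θ → (38.4988, -20.2994, 276.6000°)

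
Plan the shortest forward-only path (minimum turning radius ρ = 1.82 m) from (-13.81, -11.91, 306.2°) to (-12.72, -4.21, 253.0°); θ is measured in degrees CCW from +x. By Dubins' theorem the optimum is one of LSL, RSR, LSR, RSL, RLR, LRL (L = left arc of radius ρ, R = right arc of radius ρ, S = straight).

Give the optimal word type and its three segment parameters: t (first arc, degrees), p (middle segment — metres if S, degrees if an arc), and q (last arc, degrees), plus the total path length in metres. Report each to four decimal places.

LSL: t = 131.2012°, p = 6.2433 m, q = 175.5988°, L = 15.9888 m

Let ψ = atan2(Δy, Δx) = atan2(7.70, 1.09) = 81.9428° be the start→goal bearing.
Normalize: d = |goal − start| / ρ = 7.776767/1.82 = 4.272949, α = (θ_start − ψ) mod 360° = 224.2572° = 3.914026 rad, β = (θ_goal − ψ) mod 360° = 171.0572° = 2.985511 rad.
Common terms: sin α = -0.697880, cos α = -0.716215, sin β = 0.155449, cos β = -0.987844, cos(α−β) = 0.599024, d² = 18.258091. Work in radians in the unit-radius frame; every candidate has L = ρ·(t + p + q).
LSL: p² = 2 + d² − 2cos(α−β) + 2d(sin α − sin β) = 11.767582; p = √p² = 3.430391; φ = atan2(cos β − cos α, d + sin α − sin β) = -0.079266 rad; t = (φ − α) mod 2π = 2.289893 rad, q = (β − φ) mod 2π = 3.064777 rad → L = 1.82·(2.289893 + 3.430391 + 3.064777) = 1.82·8.785061 = 15.988811 m
RSR: p² = 2 + d² − 2cos(α−β) + 2d(sin β − sin α) = 26.352506; p = √p² = 5.133469; φ = atan2(cos α − cos β, d − sin α + sin β) = 0.052938 rad; t = (α − φ) mod 2π = 3.861088 rad, q = (φ − β) mod 2π = 3.350613 rad → L = 1.82·(3.861088 + 5.133469 + 3.350613) = 1.82·12.345170 = 22.468209 m
LSR: p² = d² − 2 + 2cos(α−β) + 2d(sin α + sin β) = 12.820577; p = √p² = 3.580583; φ = atan2(−cos α − cos β, d + sin α + sin β) − atan2(−2, p) = 0.937883 rad; t = (φ − α) mod 2π = 3.307042 rad, q = (φ − β) mod 2π = 4.235557 rad → L = 1.82·(3.307042 + 3.580583 + 4.235557) = 1.82·11.123183 = 20.244193 m
RSL: p² = d² − 2 + 2cos(α−β) − 2d(sin α + sin β) = 22.091699; p = √p² = 4.700181; φ = atan2(cos α + cos β, d − sin α − sin β) − atan2(2, p) = -0.742433 rad; t = (α − φ) mod 2π = 4.656459 rad, q = (β − φ) mod 2π = 3.727944 rad → L = 1.82·(4.656459 + 4.700181 + 3.727944) = 1.82·13.084583 = 23.813942 m
RLR: c = (6 − d² + 2cos(α−β) + 2d(sin α − sin β))/8 = -2.294063, |c| > 1 → infeasible
LRL: c = (6 − d² + 2cos(α−β) − 2d(sin α − sin β))/8 = -0.470948; p = 2π − arccos c = 4.222024 rad; φ = atan2(cos β − cos α, d + sin α − sin β) = -0.079266 rad; t = (φ − α + p/2) mod 2π = 4.400905 rad, q = (β − α − t + p) mod 2π = 5.175789 rad → L = 1.82·(4.400905 + 4.222024 + 5.175789) = 1.82·13.798719 = 25.113668 m
Shortest: LSL with L = 15.988811 m ≈ 15.9888 m
Convert LSL to answer units (arcs ×180/π): t = 2.289893·180/π = 131.2012°, p = ρ·p = 1.82·3.430391 = 6.2433 m, q = 3.064777·180/π = 175.5988°, L = 15.9888 m.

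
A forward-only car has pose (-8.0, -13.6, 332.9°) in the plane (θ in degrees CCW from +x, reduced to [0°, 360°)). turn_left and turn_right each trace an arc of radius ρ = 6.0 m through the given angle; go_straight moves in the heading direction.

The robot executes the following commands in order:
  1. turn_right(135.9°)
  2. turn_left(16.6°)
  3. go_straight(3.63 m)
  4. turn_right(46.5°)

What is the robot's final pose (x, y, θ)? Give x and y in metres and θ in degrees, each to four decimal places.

set_pose: (x, y, θ) = (-8.0000, -13.6000, 332.9000°), ρ = 6.0
turn_right(135.9°): centre at ρ to the right, rotate −135.9° → (-8.9790, -24.6791, 197.0000°)
turn_left(16.6°): centre at ρ to the left, rotate +16.6° → (-10.5452, -25.4194, 213.6000°)
go_straight(3.63): x += 3.63·cos θ, y += 3.63·sin θ → (-13.5687, -27.4282, 213.6000°)
turn_right(46.5°): centre at ρ to the right, rotate −46.5° → (-18.2285, -28.2793, 167.1000°)

(-18.2285, -28.2793, 167.1000°)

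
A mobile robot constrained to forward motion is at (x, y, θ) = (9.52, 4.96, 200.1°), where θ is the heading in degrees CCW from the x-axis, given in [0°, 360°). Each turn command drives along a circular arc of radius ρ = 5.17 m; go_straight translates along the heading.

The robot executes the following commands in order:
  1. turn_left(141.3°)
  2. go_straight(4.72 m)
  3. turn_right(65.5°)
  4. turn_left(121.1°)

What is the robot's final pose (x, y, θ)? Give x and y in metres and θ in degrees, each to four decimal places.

set_pose: (x, y, θ) = (9.5200, 4.9600, 200.1000°), ρ = 5.17
turn_left(141.3°): centre at ρ to the left, rotate +141.3° → (9.6477, -4.7951, 341.4000°)
go_straight(4.72): x += 4.72·cos θ, y += 4.72·sin θ → (14.1212, -6.3006, 341.4000°)
turn_right(65.5°): centre at ρ to the right, rotate −65.5° → (17.6148, -10.6691, 275.9000°)
turn_left(121.1°): centre at ρ to the left, rotate +121.1° → (25.8688, -14.2666, 397.0000° ≡ 37.0000°)

(25.8688, -14.2666, 37.0000°)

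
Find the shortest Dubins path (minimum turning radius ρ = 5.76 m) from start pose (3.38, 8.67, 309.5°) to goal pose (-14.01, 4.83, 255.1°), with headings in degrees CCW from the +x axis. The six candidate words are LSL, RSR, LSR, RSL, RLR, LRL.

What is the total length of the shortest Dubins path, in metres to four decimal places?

Let ψ = atan2(Δy, Δx) = atan2(-3.84, -17.39) = -167.5480° be the start→goal bearing.
Normalize: d = |goal − start| / ρ = 17.808922/5.76 = 3.091827, α = (θ_start − ψ) mod 360° = 117.0480° = 2.042872 rad, β = (θ_goal − ψ) mod 360° = 62.6480° = 1.093413 rad.
Common terms: sin α = 0.890626, cos α = -0.454736, sin β = 0.888200, cos β = 0.459456, cos(α−β) = 0.582123, d² = 9.559392. Work in radians in the unit-radius frame; every candidate has L = ρ·(t + p + q).
LSL: p² = 2 + d² − 2cos(α−β) + 2d(sin α − sin β) = 10.410147; p = √p² = 3.226476; φ = atan2(cos β − cos α, d + sin α − sin β) = 0.287276 rad; t = (φ − α) mod 2π = 4.527589 rad, q = (β − φ) mod 2π = 0.806137 rad → L = 5.76·(4.527589 + 3.226476 + 0.806137) = 5.76·8.560202 = 49.306764 m
RSR: p² = 2 + d² − 2cos(α−β) + 2d(sin β − sin α) = 10.380146; p = √p² = 3.221823; φ = atan2(cos α − cos β, d − sin α + sin β) = -0.287703 rad; t = (α − φ) mod 2π = 2.330575 rad, q = (φ − β) mod 2π = 4.902069 rad → L = 5.76·(2.330575 + 3.221823 + 4.902069) = 5.76·10.454468 = 60.217735 m
LSR: p² = d² − 2 + 2cos(α−β) + 2d(sin α + sin β) = 19.723285; p = √p² = 4.441091; φ = atan2(−cos α − cos β, d + sin α + sin β) − atan2(−2, p) = 0.422167 rad; t = (φ − α) mod 2π = 4.662480 rad, q = (φ − β) mod 2π = 5.611939 rad → L = 5.76·(4.662480 + 4.441091 + 5.611939) = 5.76·14.715510 = 84.761340 m
RSL: p² = d² − 2 + 2cos(α−β) − 2d(sin α + sin β) = -2.276008 < 0 → infeasible
RLR: c = (6 − d² + 2cos(α−β) + 2d(sin α − sin β))/8 = -0.297518; p = 2π − arccos c = 4.410297 rad; φ = atan2(cos α − cos β, d − sin α + sin β) = -0.287703 rad; t = (α − φ + p/2) mod 2π = 4.535723 rad, q = (α − β − t + p) mod 2π = 0.824033 rad → L = 5.76·(4.535723 + 4.410297 + 0.824033) = 5.76·9.770053 = 56.275504 m
LRL: c = (6 − d² + 2cos(α−β) − 2d(sin α − sin β))/8 = -0.301268; p = 2π − arccos c = 4.406366 rad; φ = atan2(cos β − cos α, d + sin α − sin β) = 0.287276 rad; t = (φ − α + p/2) mod 2π = 0.447587 rad, q = (β − α − t + p) mod 2π = 3.009320 rad → L = 5.76·(0.447587 + 4.406366 + 3.009320) = 5.76·7.863274 = 45.292457 m
Shortest: LRL with L = 45.292457 m ≈ 45.2925 m

45.2925 m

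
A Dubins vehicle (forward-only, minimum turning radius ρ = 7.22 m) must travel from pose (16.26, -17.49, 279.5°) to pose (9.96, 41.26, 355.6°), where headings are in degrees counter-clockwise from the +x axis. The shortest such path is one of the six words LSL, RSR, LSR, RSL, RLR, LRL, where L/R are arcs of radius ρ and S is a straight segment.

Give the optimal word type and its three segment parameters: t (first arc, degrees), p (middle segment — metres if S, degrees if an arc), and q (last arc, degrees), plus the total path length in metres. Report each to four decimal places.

Let ψ = atan2(Δy, Δx) = atan2(58.75, -6.30) = 96.1207° be the start→goal bearing.
Normalize: d = |goal − start| / ρ = 59.086822/7.22 = 8.183770, α = (θ_start − ψ) mod 360° = 183.3793° = 3.200573 rad, β = (θ_goal − ψ) mod 360° = 259.4793° = 4.528769 rad.
Common terms: sin α = -0.058946, cos α = -0.998261, sin β = -0.983189, cos β = -0.182590, cos(α−β) = 0.240228, d² = 66.974097. Work in radians in the unit-radius frame; every candidate has L = ρ·(t + p + q).
LSL: p² = 2 + d² − 2cos(α−β) + 2d(sin α − sin β) = 83.621223; p = √p² = 9.144464; φ = atan2(cos β − cos α, d + sin α − sin β) = 0.089317 rad; t = (φ − α) mod 2π = 3.171929 rad, q = (β − φ) mod 2π = 4.439452 rad → L = 7.22·(3.171929 + 9.144464 + 4.439452) = 7.22·16.755845 = 120.977200 m
RSR: p² = 2 + d² − 2cos(α−β) + 2d(sin β − sin α) = 53.366058; p = √p² = 7.305208; φ = atan2(cos α − cos β, d − sin α + sin β) = -0.111889 rad; t = (α − φ) mod 2π = 3.312463 rad, q = (φ − β) mod 2π = 1.642527 rad → L = 7.22·(3.312463 + 7.305208 + 1.642527) = 7.22·12.260197 = 88.518625 m
LSR: p² = d² − 2 + 2cos(α−β) + 2d(sin α + sin β) = 48.397360; p = √p² = 6.956821; φ = atan2(−cos α − cos β, d + sin α + sin β) − atan2(−2, p) = 0.443803 rad; t = (φ − α) mod 2π = 3.526415 rad, q = (φ − β) mod 2π = 2.198220 rad → L = 7.22·(3.526415 + 6.956821 + 2.198220) = 7.22·12.681456 = 91.560116 m
RSL: p² = d² − 2 + 2cos(α−β) − 2d(sin α + sin β) = 82.511746; p = √p² = 9.083598; φ = atan2(cos α + cos β, d − sin α − sin β) − atan2(2, p) = -0.344020 rad; t = (α − φ) mod 2π = 3.544593 rad, q = (β − φ) mod 2π = 4.872789 rad → L = 7.22·(3.544593 + 9.083598 + 4.872789) = 7.22·17.500980 = 126.357072 m
RLR: c = (6 − d² + 2cos(α−β) + 2d(sin α − sin β))/8 = -5.670757, |c| > 1 → infeasible
LRL: c = (6 − d² + 2cos(α−β) − 2d(sin α − sin β))/8 = -9.452653, |c| > 1 → infeasible
Shortest: RSR with L = 88.518625 m ≈ 88.5186 m
Convert RSR to answer units (arcs ×180/π): t = 3.312463·180/π = 189.7901°, p = ρ·p = 7.22·7.305208 = 52.7436 m, q = 1.642527·180/π = 94.1099°, L = 88.5186 m.

RSR: t = 189.7901°, p = 52.7436 m, q = 94.1099°, L = 88.5186 m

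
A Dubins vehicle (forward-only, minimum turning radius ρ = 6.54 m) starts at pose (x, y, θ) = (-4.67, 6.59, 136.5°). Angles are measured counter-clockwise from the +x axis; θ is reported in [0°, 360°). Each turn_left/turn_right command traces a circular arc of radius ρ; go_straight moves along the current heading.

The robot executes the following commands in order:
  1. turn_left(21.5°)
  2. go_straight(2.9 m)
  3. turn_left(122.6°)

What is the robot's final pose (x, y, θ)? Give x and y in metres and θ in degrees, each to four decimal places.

set_pose: (x, y, θ) = (-4.6700, 6.5900, 136.5000°), ρ = 6.54
turn_left(21.5°): centre at ρ to the left, rotate +21.5° → (-6.7219, 7.9098, 158.0000°)
go_straight(2.9): x += 2.9·cos θ, y += 2.9·sin θ → (-9.4107, 8.9962, 158.0000°)
turn_left(122.6°): centre at ρ to the left, rotate +122.6° → (-18.2891, 1.7294, 280.6000°)

(-18.2891, 1.7294, 280.6000°)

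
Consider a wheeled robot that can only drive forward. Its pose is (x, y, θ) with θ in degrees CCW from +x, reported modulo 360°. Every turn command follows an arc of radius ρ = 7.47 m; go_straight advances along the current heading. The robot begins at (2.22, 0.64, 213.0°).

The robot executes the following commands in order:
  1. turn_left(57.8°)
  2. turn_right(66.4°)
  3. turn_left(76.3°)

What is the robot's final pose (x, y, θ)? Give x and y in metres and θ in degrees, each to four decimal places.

set_pose: (x, y, θ) = (2.2200, 0.6400, 213.0000°), ρ = 7.47
turn_left(57.8°): centre at ρ to the left, rotate +57.8° → (-1.1808, -5.7292, 270.8000°)
turn_right(66.4°): centre at ρ to the right, rotate −66.4° → (-5.5642, -12.6363, 204.4000°)
turn_left(76.3°): centre at ρ to the left, rotate +76.3° → (-9.8184, -20.8260, 280.7000°)

(-9.8184, -20.8260, 280.7000°)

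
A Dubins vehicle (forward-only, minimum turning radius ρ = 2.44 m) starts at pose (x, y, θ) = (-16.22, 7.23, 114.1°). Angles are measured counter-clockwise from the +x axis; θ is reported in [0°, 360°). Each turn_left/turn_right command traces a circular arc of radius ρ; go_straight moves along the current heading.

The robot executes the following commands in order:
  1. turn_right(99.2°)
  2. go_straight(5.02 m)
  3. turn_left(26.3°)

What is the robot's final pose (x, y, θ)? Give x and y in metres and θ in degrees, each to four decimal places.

set_pose: (x, y, θ) = (-16.2200, 7.2300, 114.1000°), ρ = 2.44
turn_right(99.2°): centre at ρ to the right, rotate −99.2° → (-14.6201, 10.5843, 14.9000°)
go_straight(5.02): x += 5.02·cos θ, y += 5.02·sin θ → (-9.7689, 11.8751, 14.9000°)
turn_left(26.3°): centre at ρ to the left, rotate +26.3° → (-8.7891, 12.3972, 41.2000°)

(-8.7891, 12.3972, 41.2000°)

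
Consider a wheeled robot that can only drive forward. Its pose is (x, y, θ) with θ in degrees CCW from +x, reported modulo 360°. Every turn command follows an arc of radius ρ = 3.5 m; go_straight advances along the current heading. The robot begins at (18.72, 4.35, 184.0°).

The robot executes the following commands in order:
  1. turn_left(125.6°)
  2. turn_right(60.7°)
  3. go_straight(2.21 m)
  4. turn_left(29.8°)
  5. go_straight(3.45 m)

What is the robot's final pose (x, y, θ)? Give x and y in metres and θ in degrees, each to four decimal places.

set_pose: (x, y, θ) = (18.7200, 4.3500, 184.0000°), ρ = 3.5
turn_left(125.6°): centre at ρ to the left, rotate +125.6° → (16.2674, -1.3725, 309.6000°)
turn_right(60.7°): centre at ρ to the right, rotate −60.7° → (16.8359, -4.8634, 248.9000°)
go_straight(2.21): x += 2.21·cos θ, y += 2.21·sin θ → (16.0403, -6.9253, 248.9000°)
turn_left(29.8°): centre at ρ to the left, rotate +29.8° → (15.8459, -8.7147, 278.7000°)
go_straight(3.45): x += 3.45·cos θ, y += 3.45·sin θ → (16.3678, -12.1250, 278.7000°)

(16.3678, -12.1250, 278.7000°)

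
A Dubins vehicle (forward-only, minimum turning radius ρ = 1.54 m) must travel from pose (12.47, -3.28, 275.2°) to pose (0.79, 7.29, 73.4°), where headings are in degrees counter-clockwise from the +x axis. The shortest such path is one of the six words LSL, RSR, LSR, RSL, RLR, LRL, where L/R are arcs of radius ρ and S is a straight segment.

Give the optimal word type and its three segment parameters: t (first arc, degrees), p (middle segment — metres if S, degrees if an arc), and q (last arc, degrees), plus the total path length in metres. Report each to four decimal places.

RSR: t = 145.0260°, p = 13.4403 m, q = 56.7740°, L = 18.8643 m

Let ψ = atan2(Δy, Δx) = atan2(10.57, -11.68) = 137.8560° be the start→goal bearing.
Normalize: d = |goal − start| / ρ = 15.752692/1.54 = 10.229021, α = (θ_start − ψ) mod 360° = 137.3440° = 2.397105 rad, β = (θ_goal − ψ) mod 360° = 295.5440° = 5.158216 rad.
Common terms: sin α = 0.677595, cos α = -0.735435, sin β = -0.902254, cos β = 0.431204, cos(α−β) = -0.928486, d² = 104.632864. Work in radians in the unit-radius frame; every candidate has L = ρ·(t + p + q).
LSL: p² = 2 + d² − 2cos(α−β) + 2d(sin α − sin β) = 140.810455; p = √p² = 11.866358; φ = atan2(cos β − cos α, d + sin α − sin β) = 0.098474 rad; t = (φ − α) mod 2π = 3.984554 rad, q = (β − φ) mod 2π = 5.059742 rad → L = 1.54·(3.984554 + 11.866358 + 5.059742) = 1.54·20.910654 = 32.202408 m
RSR: p² = 2 + d² − 2cos(α−β) + 2d(sin β − sin α) = 76.169216; p = √p² = 8.727498; φ = atan2(cos α − cos β, d − sin α + sin β) = -0.134075 rad; t = (α − φ) mod 2π = 2.531181 rad, q = (φ − β) mod 2π = 0.990894 rad → L = 1.54·(2.531181 + 8.727498 + 0.990894) = 1.54·12.249572 = 18.864341 m
LSR: p² = d² − 2 + 2cos(α−β) + 2d(sin α + sin β) = 96.179801; p = √p² = 9.807130; φ = atan2(−cos α − cos β, d + sin α + sin β) − atan2(−2, p) = 0.231575 rad; t = (φ − α) mod 2π = 4.117655 rad, q = (φ − β) mod 2π = 1.356544 rad → L = 1.54·(4.117655 + 9.807130 + 1.356544) = 1.54·15.281330 = 23.533247 m
RSL: p² = d² − 2 + 2cos(α−β) − 2d(sin α + sin β) = 105.371984; p = √p² = 10.265086; φ = atan2(cos α + cos β, d − sin α − sin β) − atan2(2, p) = -0.221519 rad; t = (α − φ) mod 2π = 2.618624 rad, q = (β − φ) mod 2π = 5.379735 rad → L = 1.54·(2.618624 + 10.265086 + 5.379735) = 1.54·18.263445 = 28.125706 m
RLR: c = (6 − d² + 2cos(α−β) + 2d(sin α − sin β))/8 = -8.521152, |c| > 1 → infeasible
LRL: c = (6 − d² + 2cos(α−β) − 2d(sin α − sin β))/8 = -16.601307, |c| > 1 → infeasible
Shortest: RSR with L = 18.864341 m ≈ 18.8643 m
Convert RSR to answer units (arcs ×180/π): t = 2.531181·180/π = 145.0260°, p = ρ·p = 1.54·8.727498 = 13.4403 m, q = 0.990894·180/π = 56.7740°, L = 18.8643 m.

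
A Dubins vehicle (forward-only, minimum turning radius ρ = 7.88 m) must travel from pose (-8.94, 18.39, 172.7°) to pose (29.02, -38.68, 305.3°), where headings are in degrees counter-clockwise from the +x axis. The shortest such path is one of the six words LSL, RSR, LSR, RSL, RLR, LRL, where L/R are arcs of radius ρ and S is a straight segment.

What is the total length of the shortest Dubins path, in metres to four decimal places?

Let ψ = atan2(Δy, Δx) = atan2(-57.07, 37.96) = -56.3702° be the start→goal bearing.
Normalize: d = |goal − start| / ρ = 68.541568/7.88 = 8.698168, α = (θ_start − ψ) mod 360° = 229.0702° = 3.998029 rad, β = (θ_goal − ψ) mod 360° = 1.6702° = 0.029151 rad.
Common terms: sin α = -0.755513, cos α = -0.655134, sin β = 0.029147, cos β = 0.999575, cos(α−β) = -0.676876, d² = 75.658135. Work in radians in the unit-radius frame; every candidate has L = ρ·(t + p + q).
LSL: p² = 2 + d² − 2cos(α−β) + 2d(sin α − sin β) = 65.361685; p = √p² = 8.084657; φ = atan2(cos β − cos α, d + sin α − sin β) = 0.206129 rad; t = (φ − α) mod 2π = 2.491285 rad, q = (β − φ) mod 2π = 6.106207 rad → L = 7.88·(2.491285 + 8.084657 + 6.106207) = 7.88·16.682149 = 131.455336 m
RSR: p² = 2 + d² − 2cos(α−β) + 2d(sin β − sin α) = 92.662089; p = √p² = 9.626115; φ = atan2(cos α − cos β, d − sin α + sin β) = -0.172756 rad; t = (α − φ) mod 2π = 4.170785 rad, q = (φ − β) mod 2π = 6.081279 rad → L = 7.88·(4.170785 + 9.626115 + 6.081279) = 7.88·19.878179 = 156.640050 m
LSR: p² = d² − 2 + 2cos(α−β) + 2d(sin α + sin β) = 59.668268; p = √p² = 7.724524; φ = atan2(−cos α − cos β, d + sin α + sin β) − atan2(−2, p) = 0.210171 rad; t = (φ − α) mod 2π = 2.495327 rad, q = (φ − β) mod 2π = 0.181021 rad → L = 7.88·(2.495327 + 7.724524 + 0.181021) = 7.88·10.400872 = 81.958871 m
RSL: p² = d² − 2 + 2cos(α−β) − 2d(sin α + sin β) = 84.940498; p = √p² = 9.216317; φ = atan2(cos α + cos β, d − sin α − sin β) − atan2(2, p) = -0.177162 rad; t = (α − φ) mod 2π = 4.175192 rad, q = (β − φ) mod 2π = 0.206313 rad → L = 7.88·(4.175192 + 9.216317 + 0.206313) = 7.88·13.597821 = 107.150831 m
RLR: c = (6 − d² + 2cos(α−β) + 2d(sin α − sin β))/8 = -10.582761, |c| > 1 → infeasible
LRL: c = (6 − d² + 2cos(α−β) − 2d(sin α − sin β))/8 = -7.170211, |c| > 1 → infeasible
Shortest: LSR with L = 81.958871 m ≈ 81.9589 m

81.9589 m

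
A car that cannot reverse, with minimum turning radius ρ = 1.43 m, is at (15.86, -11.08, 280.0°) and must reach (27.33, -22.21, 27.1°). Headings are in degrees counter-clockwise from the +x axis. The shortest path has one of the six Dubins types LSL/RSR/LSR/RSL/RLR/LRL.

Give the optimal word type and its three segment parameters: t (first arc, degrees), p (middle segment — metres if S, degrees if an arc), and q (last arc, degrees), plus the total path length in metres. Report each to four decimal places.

LSL: t = 32.9604°, p = 13.8084 m, q = 74.1396°, L = 16.4814 m

Let ψ = atan2(Δy, Δx) = atan2(-11.13, 11.47) = -44.1381° be the start→goal bearing.
Normalize: d = |goal − start| / ρ = 15.982422/1.43 = 11.176519, α = (θ_start − ψ) mod 360° = 324.1381° = 5.657277 rad, β = (θ_goal − ψ) mod 360° = 71.2381° = 1.243339 rad.
Common terms: sin α = -0.585834, cos α = 0.810431, sin β = 0.946863, cos β = 0.321636, cos(α−β) = -0.294040, d² = 124.914568. Work in radians in the unit-radius frame; every candidate has L = ρ·(t + p + q).
LSL: p² = 2 + d² − 2cos(α−β) + 2d(sin α − sin β) = 93.242216; p = √p² = 9.656201; φ = atan2(cos β − cos α, d + sin α − sin β) = -0.050641 rad; t = (φ − α) mod 2π = 0.575267 rad, q = (β − φ) mod 2π = 1.293981 rad → L = 1.43·(0.575267 + 9.656201 + 1.293981) = 1.43·11.525449 = 16.481391 m
RSR: p² = 2 + d² − 2cos(α−β) + 2d(sin β − sin α) = 161.763081; p = √p² = 12.718612; φ = atan2(cos α − cos β, d − sin α + sin β) = 0.038441 rad; t = (α − φ) mod 2π = 5.618836 rad, q = (φ − β) mod 2π = 5.078287 rad → L = 1.43·(5.618836 + 12.718612 + 5.078287) = 1.43·23.415735 = 33.484500 m
LSR: p² = d² − 2 + 2cos(α−β) + 2d(sin α + sin β) = 130.396596; p = √p² = 11.419133; φ = atan2(−cos α − cos β, d + sin α + sin β) − atan2(−2, p) = 0.075579 rad; t = (φ − α) mod 2π = 0.701487 rad, q = (φ − β) mod 2π = 5.115425 rad → L = 1.43·(0.701487 + 11.419133 + 5.115425) = 1.43·17.236045 = 24.647544 m
RSL: p² = d² − 2 + 2cos(α−β) − 2d(sin α + sin β) = 114.256378; p = √p² = 10.689078; φ = atan2(cos α + cos β, d − sin α − sin β) − atan2(2, p) = -0.080677 rad; t = (α − φ) mod 2π = 5.737954 rad, q = (β − φ) mod 2π = 1.324016 rad → L = 1.43·(5.737954 + 10.689078 + 1.324016) = 1.43·17.751048 = 25.383998 m
RLR: c = (6 − d² + 2cos(α−β) + 2d(sin α − sin β))/8 = -19.220385, |c| > 1 → infeasible
LRL: c = (6 − d² + 2cos(α−β) − 2d(sin α − sin β))/8 = -10.655277, |c| > 1 → infeasible
Shortest: LSL with L = 16.481391 m ≈ 16.4814 m
Convert LSL to answer units (arcs ×180/π): t = 0.575267·180/π = 32.9604°, p = ρ·p = 1.43·9.656201 = 13.8084 m, q = 1.293981·180/π = 74.1396°, L = 16.4814 m.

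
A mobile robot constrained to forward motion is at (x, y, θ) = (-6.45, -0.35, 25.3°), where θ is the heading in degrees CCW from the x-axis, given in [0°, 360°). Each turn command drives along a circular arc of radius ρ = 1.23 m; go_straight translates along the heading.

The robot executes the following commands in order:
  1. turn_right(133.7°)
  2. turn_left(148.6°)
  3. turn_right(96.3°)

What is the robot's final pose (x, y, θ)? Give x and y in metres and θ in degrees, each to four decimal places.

(-0.9814, -3.4314, 303.9000°)

set_pose: (x, y, θ) = (-6.4500, -0.3500, 25.3000°), ρ = 1.23
turn_right(133.7°): centre at ρ to the right, rotate −133.7° → (-4.7572, -1.8503, -108.4000° ≡ 251.6000°)
turn_left(148.6°): centre at ρ to the left, rotate +148.6° → (-2.7962, -3.1780, 400.2000° ≡ 40.2000°)
turn_right(96.3°): centre at ρ to the right, rotate −96.3° → (-0.9814, -3.4314, -56.1000° ≡ 303.9000°)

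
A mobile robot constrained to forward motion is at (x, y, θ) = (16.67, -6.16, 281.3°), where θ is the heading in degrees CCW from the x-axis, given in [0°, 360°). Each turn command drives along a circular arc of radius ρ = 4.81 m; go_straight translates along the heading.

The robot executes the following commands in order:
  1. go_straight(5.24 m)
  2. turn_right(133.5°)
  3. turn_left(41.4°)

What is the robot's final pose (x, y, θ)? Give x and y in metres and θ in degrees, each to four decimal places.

set_pose: (x, y, θ) = (16.6700, -6.1600, 281.3000°), ρ = 4.81
go_straight(5.24): x += 5.24·cos θ, y += 5.24·sin θ → (17.6968, -11.2984, 281.3000°)
turn_right(133.5°): centre at ρ to the right, rotate −133.5° → (10.4169, -16.3111, 147.8000°)
turn_left(41.4°): centre at ρ to the left, rotate +41.4° → (7.0847, -15.6332, 189.2000°)

(7.0847, -15.6332, 189.2000°)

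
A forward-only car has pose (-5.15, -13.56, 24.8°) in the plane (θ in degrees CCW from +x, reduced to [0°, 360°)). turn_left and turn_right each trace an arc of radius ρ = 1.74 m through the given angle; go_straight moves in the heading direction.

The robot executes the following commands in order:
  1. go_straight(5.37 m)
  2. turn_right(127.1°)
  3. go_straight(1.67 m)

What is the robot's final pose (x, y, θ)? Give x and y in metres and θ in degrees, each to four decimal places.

(1.7989, -14.8894, 257.7000°)

set_pose: (x, y, θ) = (-5.1500, -13.5600, 24.8000°), ρ = 1.74
go_straight(5.37): x += 5.37·cos θ, y += 5.37·sin θ → (-0.2752, -11.3075, 24.8000°)
turn_right(127.1°): centre at ρ to the right, rotate −127.1° → (2.1547, -13.2577, -102.3000° ≡ 257.7000°)
go_straight(1.67): x += 1.67·cos θ, y += 1.67·sin θ → (1.7989, -14.8894, 257.7000°)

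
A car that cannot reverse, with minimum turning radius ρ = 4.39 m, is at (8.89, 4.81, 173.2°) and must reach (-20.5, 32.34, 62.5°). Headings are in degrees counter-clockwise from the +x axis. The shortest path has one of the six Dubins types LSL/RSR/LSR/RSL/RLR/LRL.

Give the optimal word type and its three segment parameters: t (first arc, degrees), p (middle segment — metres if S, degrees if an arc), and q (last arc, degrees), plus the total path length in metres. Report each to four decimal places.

Let ψ = atan2(Δy, Δx) = atan2(27.53, -29.39) = 136.8716° be the start→goal bearing.
Normalize: d = |goal − start| / ρ = 40.270001/4.39 = 9.173121, α = (θ_start − ψ) mod 360° = 36.3284° = 0.634050 rad, β = (θ_goal − ψ) mod 360° = 285.6284° = 4.985156 rad.
Common terms: sin α = 0.592412, cos α = 0.805635, sin β = -0.963029, cos β = 0.269397, cos(α−β) = -0.353475, d² = 84.146149. Work in radians in the unit-radius frame; every candidate has L = ρ·(t + p + q).
LSL: p² = 2 + d² − 2cos(α−β) + 2d(sin α − sin β) = 115.389607; p = √p² = 10.741955; φ = atan2(cos β − cos α, d + sin α − sin β) = -0.049941 rad; t = (φ − α) mod 2π = 5.599195 rad, q = (β − φ) mod 2π = 5.035096 rad → L = 4.39·(5.599195 + 10.741955 + 5.035096) = 4.39·21.376247 = 93.841723 m
RSR: p² = 2 + d² − 2cos(α−β) + 2d(sin β − sin α) = 58.316591; p = √p² = 7.636530; φ = atan2(cos α − cos β, d − sin α + sin β) = 0.070278 rad; t = (α − φ) mod 2π = 0.563772 rad, q = (φ − β) mod 2π = 1.368307 rad → L = 4.39·(0.563772 + 7.636530 + 1.368307) = 4.39·9.568609 = 42.006196 m
LSR: p² = d² − 2 + 2cos(α−β) + 2d(sin α + sin β) = 74.639773; p = √p² = 8.639431; φ = atan2(−cos α − cos β, d + sin α + sin β) − atan2(−2, p) = 0.105963 rad; t = (φ − α) mod 2π = 5.755099 rad, q = (φ − β) mod 2π = 1.403993 rad → L = 4.39·(5.755099 + 8.639431 + 1.403993) = 4.39·15.798523 = 69.355515 m
RSL: p² = d² − 2 + 2cos(α−β) − 2d(sin α + sin β) = 88.238625; p = √p² = 9.393542; φ = atan2(cos α + cos β, d − sin α − sin β) − atan2(2, p) = -0.097610 rad; t = (α − φ) mod 2π = 0.731660 rad, q = (β − φ) mod 2π = 5.082766 rad → L = 4.39·(0.731660 + 9.393542 + 5.082766) = 4.39·15.207967 = 66.762977 m
RLR: c = (6 − d² + 2cos(α−β) + 2d(sin α − sin β))/8 = -6.289574, |c| > 1 → infeasible
LRL: c = (6 − d² + 2cos(α−β) − 2d(sin α − sin β))/8 = -13.423701, |c| > 1 → infeasible
Shortest: RSR with L = 42.006196 m ≈ 42.0062 m
Convert RSR to answer units (arcs ×180/π): t = 0.563772·180/π = 32.3018°, p = ρ·p = 4.39·7.636530 = 33.5244 m, q = 1.368307·180/π = 78.3982°, L = 42.0062 m.

RSR: t = 32.3018°, p = 33.5244 m, q = 78.3982°, L = 42.0062 m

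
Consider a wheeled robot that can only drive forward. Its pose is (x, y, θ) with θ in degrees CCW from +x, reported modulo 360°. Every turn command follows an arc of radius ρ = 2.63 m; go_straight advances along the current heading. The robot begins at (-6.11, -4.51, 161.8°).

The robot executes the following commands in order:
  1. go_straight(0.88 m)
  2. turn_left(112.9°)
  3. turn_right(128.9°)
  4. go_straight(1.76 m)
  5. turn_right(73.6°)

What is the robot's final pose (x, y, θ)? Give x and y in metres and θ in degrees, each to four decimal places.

set_pose: (x, y, θ) = (-6.1100, -4.5100, 161.8000°), ρ = 2.63
go_straight(0.88): x += 0.88·cos θ, y += 0.88·sin θ → (-6.9460, -4.2351, 161.8000°)
turn_left(112.9°): centre at ρ to the left, rotate +112.9° → (-10.3886, -6.9491, 274.7000°)
turn_right(128.9°): centre at ρ to the right, rotate −128.9° → (-14.4880, -9.3398, 145.8000°)
go_straight(1.76): x += 1.76·cos θ, y += 1.76·sin θ → (-15.9437, -8.3505, 145.8000°)
turn_right(73.6°): centre at ρ to the right, rotate −73.6° → (-16.9695, -5.3713, 72.2000°)

(-16.9695, -5.3713, 72.2000°)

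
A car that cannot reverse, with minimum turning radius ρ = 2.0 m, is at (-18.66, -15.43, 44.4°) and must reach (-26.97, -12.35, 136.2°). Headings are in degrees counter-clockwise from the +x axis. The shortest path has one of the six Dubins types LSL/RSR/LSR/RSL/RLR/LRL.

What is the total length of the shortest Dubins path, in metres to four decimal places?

Let ψ = atan2(Δy, Δx) = atan2(3.08, -8.31) = 159.6634° be the start→goal bearing.
Normalize: d = |goal − start| / ρ = 8.862421/2.0 = 4.431210, α = (θ_start − ψ) mod 360° = 244.7366° = 4.271460 rad, β = (θ_goal − ψ) mod 360° = 336.5366° = 5.873672 rad.
Common terms: sin α = -0.904355, cos α = -0.426780, sin β = -0.398163, cos β = 0.917315, cos(α−β) = -0.031411, d² = 19.635625. Work in radians in the unit-radius frame; every candidate has L = ρ·(t + p + q).
LSL: p² = 2 + d² − 2cos(α−β) + 2d(sin α − sin β) = 17.212357; p = √p² = 4.148778; φ = atan2(cos β − cos α, d + sin α − sin β) = 0.329927 rad; t = (φ − α) mod 2π = 2.341652 rad, q = (β − φ) mod 2π = 5.543745 rad → L = 2.0·(2.341652 + 4.148778 + 5.543745) = 2.0·12.034175 = 24.068351 m
RSR: p² = 2 + d² − 2cos(α−β) + 2d(sin β − sin α) = 26.184536; p = √p² = 5.117083; φ = atan2(cos α − cos β, d − sin α + sin β) = -0.265786 rad; t = (α − φ) mod 2π = 4.537246 rad, q = (φ − β) mod 2π = 0.143727 rad → L = 2.0·(4.537246 + 5.117083 + 0.143727) = 2.0·9.798056 = 19.596112 m
LSR: p² = d² − 2 + 2cos(α−β) + 2d(sin α + sin β) = 6.029337; p = √p² = 2.455471; φ = atan2(−cos α − cos β, d + sin α + sin β) − atan2(−2, p) = 0.528005 rad; t = (φ − α) mod 2π = 2.539731 rad, q = (φ − β) mod 2π = 0.937518 rad → L = 2.0·(2.539731 + 2.455471 + 0.937518) = 2.0·5.932720 = 11.865440 m
RSL: p² = d² − 2 + 2cos(α−β) − 2d(sin α + sin β) = 29.116270; p = √p² = 5.395949; φ = atan2(cos α + cos β, d − sin α − sin β) − atan2(2, p) = -0.269605 rad; t = (α − φ) mod 2π = 4.541065 rad, q = (β − φ) mod 2π = 6.143277 rad → L = 2.0·(4.541065 + 5.395949 + 6.143277) = 2.0·16.080292 = 32.160584 m
RLR: c = (6 − d² + 2cos(α−β) + 2d(sin α − sin β))/8 = -2.273067, |c| > 1 → infeasible
LRL: c = (6 − d² + 2cos(α−β) − 2d(sin α − sin β))/8 = -1.151545, |c| > 1 → infeasible
Shortest: LSR with L = 11.865440 m ≈ 11.8654 m

11.8654 m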